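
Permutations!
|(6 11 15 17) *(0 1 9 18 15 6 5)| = 14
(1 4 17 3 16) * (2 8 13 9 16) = (1 4 17 3 2 8 13 9 16) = [0, 4, 8, 2, 17, 5, 6, 7, 13, 16, 10, 11, 12, 9, 14, 15, 1, 3]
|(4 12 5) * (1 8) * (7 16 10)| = 6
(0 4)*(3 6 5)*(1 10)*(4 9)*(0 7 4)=(0 9)(1 10)(3 6 5)(4 7)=[9, 10, 2, 6, 7, 3, 5, 4, 8, 0, 1]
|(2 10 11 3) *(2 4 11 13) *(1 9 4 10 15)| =9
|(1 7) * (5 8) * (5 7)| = |(1 5 8 7)| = 4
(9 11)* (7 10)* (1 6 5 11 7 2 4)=(1 6 5 11 9 7 10 2 4)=[0, 6, 4, 3, 1, 11, 5, 10, 8, 7, 2, 9]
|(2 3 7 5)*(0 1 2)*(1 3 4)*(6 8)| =12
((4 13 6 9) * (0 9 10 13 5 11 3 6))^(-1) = ((0 9 4 5 11 3 6 10 13))^(-1) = (0 13 10 6 3 11 5 4 9)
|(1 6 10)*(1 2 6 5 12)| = 3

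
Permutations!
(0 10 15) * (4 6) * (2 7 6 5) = (0 10 15)(2 7 6 4 5) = [10, 1, 7, 3, 5, 2, 4, 6, 8, 9, 15, 11, 12, 13, 14, 0]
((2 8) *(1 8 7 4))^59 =((1 8 2 7 4))^59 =(1 4 7 2 8)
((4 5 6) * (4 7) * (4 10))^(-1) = (4 10 7 6 5)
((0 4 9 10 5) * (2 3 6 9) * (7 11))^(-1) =((0 4 2 3 6 9 10 5)(7 11))^(-1) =(0 5 10 9 6 3 2 4)(7 11)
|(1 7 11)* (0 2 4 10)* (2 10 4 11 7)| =6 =|(0 10)(1 2 11)|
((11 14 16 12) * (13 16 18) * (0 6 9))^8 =((0 6 9)(11 14 18 13 16 12))^8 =(0 9 6)(11 18 16)(12 14 13)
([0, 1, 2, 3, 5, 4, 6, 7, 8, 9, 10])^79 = [0, 1, 2, 3, 5, 4, 6, 7, 8, 9, 10]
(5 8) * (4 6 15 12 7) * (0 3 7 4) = [3, 1, 2, 7, 6, 8, 15, 0, 5, 9, 10, 11, 4, 13, 14, 12] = (0 3 7)(4 6 15 12)(5 8)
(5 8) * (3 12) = [0, 1, 2, 12, 4, 8, 6, 7, 5, 9, 10, 11, 3] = (3 12)(5 8)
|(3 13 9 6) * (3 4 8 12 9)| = |(3 13)(4 8 12 9 6)| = 10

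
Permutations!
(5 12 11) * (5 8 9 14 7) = (5 12 11 8 9 14 7) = [0, 1, 2, 3, 4, 12, 6, 5, 9, 14, 10, 8, 11, 13, 7]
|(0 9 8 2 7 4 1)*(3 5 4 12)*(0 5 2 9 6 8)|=|(0 6 8 9)(1 5 4)(2 7 12 3)|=12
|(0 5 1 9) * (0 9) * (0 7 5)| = 3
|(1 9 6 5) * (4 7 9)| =|(1 4 7 9 6 5)| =6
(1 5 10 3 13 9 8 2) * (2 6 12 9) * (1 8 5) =(2 8 6 12 9 5 10 3 13) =[0, 1, 8, 13, 4, 10, 12, 7, 6, 5, 3, 11, 9, 2]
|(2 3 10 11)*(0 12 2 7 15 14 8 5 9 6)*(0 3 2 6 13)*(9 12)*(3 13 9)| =|(0 3 10 11 7 15 14 8 5 12 6 13)| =12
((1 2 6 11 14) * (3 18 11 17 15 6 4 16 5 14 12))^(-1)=((1 2 4 16 5 14)(3 18 11 12)(6 17 15))^(-1)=(1 14 5 16 4 2)(3 12 11 18)(6 15 17)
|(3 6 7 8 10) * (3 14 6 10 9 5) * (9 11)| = 9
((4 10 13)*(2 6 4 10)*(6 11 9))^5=(10 13)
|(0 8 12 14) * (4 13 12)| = |(0 8 4 13 12 14)| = 6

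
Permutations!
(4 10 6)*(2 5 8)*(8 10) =(2 5 10 6 4 8) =[0, 1, 5, 3, 8, 10, 4, 7, 2, 9, 6]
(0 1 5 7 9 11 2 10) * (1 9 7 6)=(0 9 11 2 10)(1 5 6)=[9, 5, 10, 3, 4, 6, 1, 7, 8, 11, 0, 2]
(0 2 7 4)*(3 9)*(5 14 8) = (0 2 7 4)(3 9)(5 14 8) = [2, 1, 7, 9, 0, 14, 6, 4, 5, 3, 10, 11, 12, 13, 8]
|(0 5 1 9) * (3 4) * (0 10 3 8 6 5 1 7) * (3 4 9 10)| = |(0 1 10 4 8 6 5 7)(3 9)| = 8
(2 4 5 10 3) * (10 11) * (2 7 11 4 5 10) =(2 5 4 10 3 7 11) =[0, 1, 5, 7, 10, 4, 6, 11, 8, 9, 3, 2]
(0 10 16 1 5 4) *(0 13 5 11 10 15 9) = (0 15 9)(1 11 10 16)(4 13 5) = [15, 11, 2, 3, 13, 4, 6, 7, 8, 0, 16, 10, 12, 5, 14, 9, 1]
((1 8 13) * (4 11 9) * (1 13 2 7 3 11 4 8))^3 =((13)(2 7 3 11 9 8))^3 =(13)(2 11)(3 8)(7 9)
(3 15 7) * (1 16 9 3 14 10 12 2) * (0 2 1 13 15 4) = [2, 16, 13, 4, 0, 5, 6, 14, 8, 3, 12, 11, 1, 15, 10, 7, 9] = (0 2 13 15 7 14 10 12 1 16 9 3 4)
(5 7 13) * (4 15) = (4 15)(5 7 13) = [0, 1, 2, 3, 15, 7, 6, 13, 8, 9, 10, 11, 12, 5, 14, 4]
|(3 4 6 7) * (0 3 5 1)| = 7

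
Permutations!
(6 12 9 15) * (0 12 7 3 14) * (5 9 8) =[12, 1, 2, 14, 4, 9, 7, 3, 5, 15, 10, 11, 8, 13, 0, 6] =(0 12 8 5 9 15 6 7 3 14)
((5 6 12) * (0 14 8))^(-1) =(0 8 14)(5 12 6)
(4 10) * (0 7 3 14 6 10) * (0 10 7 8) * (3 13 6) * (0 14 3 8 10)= (0 10 4)(6 7 13)(8 14)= [10, 1, 2, 3, 0, 5, 7, 13, 14, 9, 4, 11, 12, 6, 8]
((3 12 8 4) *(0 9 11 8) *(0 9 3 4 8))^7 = ((0 3 12 9 11))^7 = (0 12 11 3 9)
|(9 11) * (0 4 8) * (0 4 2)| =|(0 2)(4 8)(9 11)| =2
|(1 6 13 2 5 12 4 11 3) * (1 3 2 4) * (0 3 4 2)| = |(0 3 4 11)(1 6 13 2 5 12)| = 12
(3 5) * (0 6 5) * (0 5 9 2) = (0 6 9 2)(3 5) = [6, 1, 0, 5, 4, 3, 9, 7, 8, 2]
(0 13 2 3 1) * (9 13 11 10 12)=(0 11 10 12 9 13 2 3 1)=[11, 0, 3, 1, 4, 5, 6, 7, 8, 13, 12, 10, 9, 2]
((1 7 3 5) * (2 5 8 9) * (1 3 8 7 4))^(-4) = (2 3 8)(5 7 9)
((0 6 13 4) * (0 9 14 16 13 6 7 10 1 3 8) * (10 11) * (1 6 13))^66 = (0 7 11 10 6 13 4 9 14 16 1 3 8)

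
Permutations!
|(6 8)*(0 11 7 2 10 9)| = 6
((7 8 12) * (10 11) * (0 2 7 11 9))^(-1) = (0 9 10 11 12 8 7 2)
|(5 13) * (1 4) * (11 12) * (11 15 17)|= |(1 4)(5 13)(11 12 15 17)|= 4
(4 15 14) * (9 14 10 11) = (4 15 10 11 9 14) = [0, 1, 2, 3, 15, 5, 6, 7, 8, 14, 11, 9, 12, 13, 4, 10]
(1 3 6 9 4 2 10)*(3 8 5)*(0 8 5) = (0 8)(1 5 3 6 9 4 2 10) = [8, 5, 10, 6, 2, 3, 9, 7, 0, 4, 1]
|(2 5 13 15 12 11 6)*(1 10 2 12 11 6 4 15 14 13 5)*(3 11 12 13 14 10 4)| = 8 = |(1 4 15 12 6 13 10 2)(3 11)|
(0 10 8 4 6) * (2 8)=(0 10 2 8 4 6)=[10, 1, 8, 3, 6, 5, 0, 7, 4, 9, 2]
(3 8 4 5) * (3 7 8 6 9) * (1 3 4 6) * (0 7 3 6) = (0 7 8)(1 6 9 4 5 3) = [7, 6, 2, 1, 5, 3, 9, 8, 0, 4]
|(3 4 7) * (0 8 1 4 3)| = 5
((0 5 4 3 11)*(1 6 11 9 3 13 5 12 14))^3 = ((0 12 14 1 6 11)(3 9)(4 13 5))^3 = (0 1)(3 9)(6 12)(11 14)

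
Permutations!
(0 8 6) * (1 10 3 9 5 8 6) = (0 6)(1 10 3 9 5 8) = [6, 10, 2, 9, 4, 8, 0, 7, 1, 5, 3]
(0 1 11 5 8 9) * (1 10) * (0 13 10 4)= [4, 11, 2, 3, 0, 8, 6, 7, 9, 13, 1, 5, 12, 10]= (0 4)(1 11 5 8 9 13 10)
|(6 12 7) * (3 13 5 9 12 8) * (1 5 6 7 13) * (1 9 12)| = 8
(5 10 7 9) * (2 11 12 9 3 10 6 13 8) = [0, 1, 11, 10, 4, 6, 13, 3, 2, 5, 7, 12, 9, 8] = (2 11 12 9 5 6 13 8)(3 10 7)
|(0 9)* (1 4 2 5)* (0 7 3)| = |(0 9 7 3)(1 4 2 5)| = 4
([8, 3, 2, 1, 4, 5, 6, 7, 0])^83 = (0 8)(1 3)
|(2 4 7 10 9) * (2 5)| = 6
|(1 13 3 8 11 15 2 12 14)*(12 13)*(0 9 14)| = |(0 9 14 1 12)(2 13 3 8 11 15)| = 30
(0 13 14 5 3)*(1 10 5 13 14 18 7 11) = [14, 10, 2, 0, 4, 3, 6, 11, 8, 9, 5, 1, 12, 18, 13, 15, 16, 17, 7] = (0 14 13 18 7 11 1 10 5 3)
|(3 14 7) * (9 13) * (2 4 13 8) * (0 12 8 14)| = 10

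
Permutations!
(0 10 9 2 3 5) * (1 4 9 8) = (0 10 8 1 4 9 2 3 5) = [10, 4, 3, 5, 9, 0, 6, 7, 1, 2, 8]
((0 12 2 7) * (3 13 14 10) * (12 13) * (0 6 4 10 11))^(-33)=((0 13 14 11)(2 7 6 4 10 3 12))^(-33)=(0 11 14 13)(2 6 10 12 7 4 3)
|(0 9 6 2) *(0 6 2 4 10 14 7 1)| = 9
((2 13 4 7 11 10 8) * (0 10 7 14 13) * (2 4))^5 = (0 13 4 10 2 14 8)(7 11)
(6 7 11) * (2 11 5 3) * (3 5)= (2 11 6 7 3)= [0, 1, 11, 2, 4, 5, 7, 3, 8, 9, 10, 6]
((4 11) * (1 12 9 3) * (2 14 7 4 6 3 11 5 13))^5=((1 12 9 11 6 3)(2 14 7 4 5 13))^5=(1 3 6 11 9 12)(2 13 5 4 7 14)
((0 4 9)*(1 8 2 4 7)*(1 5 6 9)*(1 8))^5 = ((0 7 5 6 9)(2 4 8))^5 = (9)(2 8 4)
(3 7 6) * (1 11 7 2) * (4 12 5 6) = (1 11 7 4 12 5 6 3 2) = [0, 11, 1, 2, 12, 6, 3, 4, 8, 9, 10, 7, 5]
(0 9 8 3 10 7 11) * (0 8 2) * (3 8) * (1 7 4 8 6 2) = [9, 7, 0, 10, 8, 5, 2, 11, 6, 1, 4, 3] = (0 9 1 7 11 3 10 4 8 6 2)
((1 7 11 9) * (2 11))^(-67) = (1 11 7 9 2)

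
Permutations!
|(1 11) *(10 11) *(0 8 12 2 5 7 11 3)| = |(0 8 12 2 5 7 11 1 10 3)| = 10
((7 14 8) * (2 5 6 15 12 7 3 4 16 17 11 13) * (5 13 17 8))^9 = (2 13)(3 4 16 8)(5 12)(6 7)(11 17)(14 15)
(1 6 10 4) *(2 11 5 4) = (1 6 10 2 11 5 4) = [0, 6, 11, 3, 1, 4, 10, 7, 8, 9, 2, 5]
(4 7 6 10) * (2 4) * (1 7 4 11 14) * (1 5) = [0, 7, 11, 3, 4, 1, 10, 6, 8, 9, 2, 14, 12, 13, 5] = (1 7 6 10 2 11 14 5)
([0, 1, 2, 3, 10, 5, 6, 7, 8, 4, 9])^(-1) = (4 9 10)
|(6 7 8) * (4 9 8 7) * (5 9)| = |(4 5 9 8 6)| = 5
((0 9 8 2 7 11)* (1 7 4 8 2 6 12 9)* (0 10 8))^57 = (0 7 10 6 9 4 1 11 8 12 2)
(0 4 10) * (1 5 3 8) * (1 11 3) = (0 4 10)(1 5)(3 8 11) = [4, 5, 2, 8, 10, 1, 6, 7, 11, 9, 0, 3]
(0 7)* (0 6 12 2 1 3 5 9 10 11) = (0 7 6 12 2 1 3 5 9 10 11) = [7, 3, 1, 5, 4, 9, 12, 6, 8, 10, 11, 0, 2]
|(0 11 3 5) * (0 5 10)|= |(0 11 3 10)|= 4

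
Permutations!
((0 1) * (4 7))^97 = (0 1)(4 7)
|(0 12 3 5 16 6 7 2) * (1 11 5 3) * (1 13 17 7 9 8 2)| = 13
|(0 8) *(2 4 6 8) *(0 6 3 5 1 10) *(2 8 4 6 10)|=|(0 8 10)(1 2 6 4 3 5)|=6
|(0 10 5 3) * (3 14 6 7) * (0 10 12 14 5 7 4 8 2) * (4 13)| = |(0 12 14 6 13 4 8 2)(3 10 7)| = 24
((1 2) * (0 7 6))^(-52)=(0 6 7)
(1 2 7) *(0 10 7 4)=(0 10 7 1 2 4)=[10, 2, 4, 3, 0, 5, 6, 1, 8, 9, 7]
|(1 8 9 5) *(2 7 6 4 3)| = 20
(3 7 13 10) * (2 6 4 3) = (2 6 4 3 7 13 10) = [0, 1, 6, 7, 3, 5, 4, 13, 8, 9, 2, 11, 12, 10]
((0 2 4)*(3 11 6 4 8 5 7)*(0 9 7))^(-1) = (0 5 8 2)(3 7 9 4 6 11)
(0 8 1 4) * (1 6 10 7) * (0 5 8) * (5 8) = [0, 4, 2, 3, 8, 5, 10, 1, 6, 9, 7] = (1 4 8 6 10 7)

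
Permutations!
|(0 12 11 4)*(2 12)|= |(0 2 12 11 4)|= 5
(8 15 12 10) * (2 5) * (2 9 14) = (2 5 9 14)(8 15 12 10) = [0, 1, 5, 3, 4, 9, 6, 7, 15, 14, 8, 11, 10, 13, 2, 12]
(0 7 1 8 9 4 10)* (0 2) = [7, 8, 0, 3, 10, 5, 6, 1, 9, 4, 2] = (0 7 1 8 9 4 10 2)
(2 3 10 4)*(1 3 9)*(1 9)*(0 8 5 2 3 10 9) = (0 8 5 2 1 10 4 3 9) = [8, 10, 1, 9, 3, 2, 6, 7, 5, 0, 4]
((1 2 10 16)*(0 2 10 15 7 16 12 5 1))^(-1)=(0 16 7 15 2)(1 5 12 10)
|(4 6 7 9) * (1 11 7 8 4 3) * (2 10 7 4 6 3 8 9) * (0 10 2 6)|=|(0 10 7 6 9 8)(1 11 4 3)|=12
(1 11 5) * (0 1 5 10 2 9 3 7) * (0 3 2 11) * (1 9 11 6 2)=(0 9 1)(2 11 10 6)(3 7)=[9, 0, 11, 7, 4, 5, 2, 3, 8, 1, 6, 10]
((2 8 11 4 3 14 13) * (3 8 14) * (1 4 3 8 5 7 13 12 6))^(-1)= (1 6 12 14 2 13 7 5 4)(3 11 8)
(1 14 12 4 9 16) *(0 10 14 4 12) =(0 10 14)(1 4 9 16) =[10, 4, 2, 3, 9, 5, 6, 7, 8, 16, 14, 11, 12, 13, 0, 15, 1]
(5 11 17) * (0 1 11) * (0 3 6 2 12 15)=(0 1 11 17 5 3 6 2 12 15)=[1, 11, 12, 6, 4, 3, 2, 7, 8, 9, 10, 17, 15, 13, 14, 0, 16, 5]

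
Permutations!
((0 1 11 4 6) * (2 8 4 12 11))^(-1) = ((0 1 2 8 4 6)(11 12))^(-1) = (0 6 4 8 2 1)(11 12)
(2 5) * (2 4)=(2 5 4)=[0, 1, 5, 3, 2, 4]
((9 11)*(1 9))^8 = (1 11 9)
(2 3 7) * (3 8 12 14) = (2 8 12 14 3 7) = [0, 1, 8, 7, 4, 5, 6, 2, 12, 9, 10, 11, 14, 13, 3]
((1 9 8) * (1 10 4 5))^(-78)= (10)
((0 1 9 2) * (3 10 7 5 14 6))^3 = ((0 1 9 2)(3 10 7 5 14 6))^3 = (0 2 9 1)(3 5)(6 7)(10 14)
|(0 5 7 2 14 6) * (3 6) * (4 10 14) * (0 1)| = |(0 5 7 2 4 10 14 3 6 1)| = 10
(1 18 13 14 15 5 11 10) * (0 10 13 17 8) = [10, 18, 2, 3, 4, 11, 6, 7, 0, 9, 1, 13, 12, 14, 15, 5, 16, 8, 17] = (0 10 1 18 17 8)(5 11 13 14 15)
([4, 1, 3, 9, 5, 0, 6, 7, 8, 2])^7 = (0 4 5)(2 3 9)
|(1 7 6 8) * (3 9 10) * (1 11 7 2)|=12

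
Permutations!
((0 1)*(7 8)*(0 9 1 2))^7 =(0 2)(1 9)(7 8)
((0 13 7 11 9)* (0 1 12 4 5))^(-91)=(0 5 4 12 1 9 11 7 13)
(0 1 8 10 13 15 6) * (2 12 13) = (0 1 8 10 2 12 13 15 6) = [1, 8, 12, 3, 4, 5, 0, 7, 10, 9, 2, 11, 13, 15, 14, 6]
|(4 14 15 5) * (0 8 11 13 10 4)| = 9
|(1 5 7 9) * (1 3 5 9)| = 5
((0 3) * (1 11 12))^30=((0 3)(1 11 12))^30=(12)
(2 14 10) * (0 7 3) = (0 7 3)(2 14 10) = [7, 1, 14, 0, 4, 5, 6, 3, 8, 9, 2, 11, 12, 13, 10]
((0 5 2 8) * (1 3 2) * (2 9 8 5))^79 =((0 2 5 1 3 9 8))^79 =(0 5 3 8 2 1 9)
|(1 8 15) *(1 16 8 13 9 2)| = 12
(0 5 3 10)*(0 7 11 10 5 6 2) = (0 6 2)(3 5)(7 11 10) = [6, 1, 0, 5, 4, 3, 2, 11, 8, 9, 7, 10]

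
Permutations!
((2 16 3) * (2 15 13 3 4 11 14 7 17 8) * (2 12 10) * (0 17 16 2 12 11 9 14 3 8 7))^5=(0 9 16 17 14 4 7)(10 12)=((0 17 7 16 4 9 14)(3 15 13 8 11)(10 12))^5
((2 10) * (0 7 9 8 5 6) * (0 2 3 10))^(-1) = (0 2 6 5 8 9 7)(3 10)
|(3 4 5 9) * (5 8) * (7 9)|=|(3 4 8 5 7 9)|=6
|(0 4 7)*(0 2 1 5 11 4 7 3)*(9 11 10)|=10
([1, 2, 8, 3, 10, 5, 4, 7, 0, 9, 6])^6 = [2, 8, 0, 3, 4, 5, 6, 7, 1, 9, 10]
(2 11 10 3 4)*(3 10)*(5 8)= (2 11 3 4)(5 8)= [0, 1, 11, 4, 2, 8, 6, 7, 5, 9, 10, 3]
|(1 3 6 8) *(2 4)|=4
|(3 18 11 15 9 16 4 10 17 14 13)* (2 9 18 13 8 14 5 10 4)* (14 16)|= |(2 9 14 8 16)(3 13)(5 10 17)(11 15 18)|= 30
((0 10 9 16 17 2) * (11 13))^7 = (0 10 9 16 17 2)(11 13)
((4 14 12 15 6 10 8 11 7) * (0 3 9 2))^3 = (0 2 9 3)(4 15 8)(6 11 14)(7 12 10)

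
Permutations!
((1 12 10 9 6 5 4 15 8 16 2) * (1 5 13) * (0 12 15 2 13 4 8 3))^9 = (0 16 6 3 8 9 15 5 10 1 2 12 13 4)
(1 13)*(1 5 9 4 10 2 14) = (1 13 5 9 4 10 2 14) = [0, 13, 14, 3, 10, 9, 6, 7, 8, 4, 2, 11, 12, 5, 1]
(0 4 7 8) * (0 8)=(8)(0 4 7)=[4, 1, 2, 3, 7, 5, 6, 0, 8]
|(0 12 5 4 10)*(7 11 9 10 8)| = |(0 12 5 4 8 7 11 9 10)| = 9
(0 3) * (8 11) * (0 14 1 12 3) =[0, 12, 2, 14, 4, 5, 6, 7, 11, 9, 10, 8, 3, 13, 1] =(1 12 3 14)(8 11)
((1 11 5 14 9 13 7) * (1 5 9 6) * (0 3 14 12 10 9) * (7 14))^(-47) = (0 3 7 5 12 10 9 13 14 6 1 11)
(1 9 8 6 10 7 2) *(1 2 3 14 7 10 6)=(1 9 8)(3 14 7)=[0, 9, 2, 14, 4, 5, 6, 3, 1, 8, 10, 11, 12, 13, 7]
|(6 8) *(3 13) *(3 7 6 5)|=6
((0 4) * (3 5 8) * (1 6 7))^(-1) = (0 4)(1 7 6)(3 8 5)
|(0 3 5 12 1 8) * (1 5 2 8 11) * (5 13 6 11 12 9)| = |(0 3 2 8)(1 12 13 6 11)(5 9)| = 20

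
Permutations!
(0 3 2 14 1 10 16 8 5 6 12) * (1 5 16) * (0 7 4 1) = (0 3 2 14 5 6 12 7 4 1 10)(8 16) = [3, 10, 14, 2, 1, 6, 12, 4, 16, 9, 0, 11, 7, 13, 5, 15, 8]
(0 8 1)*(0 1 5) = [8, 1, 2, 3, 4, 0, 6, 7, 5] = (0 8 5)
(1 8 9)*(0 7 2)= (0 7 2)(1 8 9)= [7, 8, 0, 3, 4, 5, 6, 2, 9, 1]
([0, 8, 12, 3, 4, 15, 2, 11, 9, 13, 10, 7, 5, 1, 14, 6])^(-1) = [0, 13, 6, 3, 4, 12, 15, 11, 1, 8, 10, 7, 2, 9, 14, 5]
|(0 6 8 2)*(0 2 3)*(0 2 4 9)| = 7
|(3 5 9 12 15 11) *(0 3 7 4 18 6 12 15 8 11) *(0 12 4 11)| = |(0 3 5 9 15 12 8)(4 18 6)(7 11)| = 42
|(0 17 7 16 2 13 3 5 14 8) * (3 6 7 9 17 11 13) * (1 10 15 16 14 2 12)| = 210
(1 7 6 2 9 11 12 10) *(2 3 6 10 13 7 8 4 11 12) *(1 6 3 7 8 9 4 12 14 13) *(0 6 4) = (0 6 7 10 4 11 2)(1 9 14 13 8 12) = [6, 9, 0, 3, 11, 5, 7, 10, 12, 14, 4, 2, 1, 8, 13]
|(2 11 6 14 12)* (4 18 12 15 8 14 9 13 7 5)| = 30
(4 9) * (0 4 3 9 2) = (0 4 2)(3 9) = [4, 1, 0, 9, 2, 5, 6, 7, 8, 3]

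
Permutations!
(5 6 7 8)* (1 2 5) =(1 2 5 6 7 8) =[0, 2, 5, 3, 4, 6, 7, 8, 1]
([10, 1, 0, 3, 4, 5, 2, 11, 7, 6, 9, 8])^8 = (0 6 10 2 9)(7 8 11)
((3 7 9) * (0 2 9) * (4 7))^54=(9)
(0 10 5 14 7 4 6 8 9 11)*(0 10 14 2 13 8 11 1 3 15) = (0 14 7 4 6 11 10 5 2 13 8 9 1 3 15) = [14, 3, 13, 15, 6, 2, 11, 4, 9, 1, 5, 10, 12, 8, 7, 0]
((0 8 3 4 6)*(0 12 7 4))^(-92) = ((0 8 3)(4 6 12 7))^(-92) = (12)(0 8 3)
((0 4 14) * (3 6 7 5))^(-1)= ((0 4 14)(3 6 7 5))^(-1)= (0 14 4)(3 5 7 6)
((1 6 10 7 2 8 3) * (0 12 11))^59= (0 11 12)(1 7 3 10 8 6 2)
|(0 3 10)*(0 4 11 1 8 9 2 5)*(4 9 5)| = 10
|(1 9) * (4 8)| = 2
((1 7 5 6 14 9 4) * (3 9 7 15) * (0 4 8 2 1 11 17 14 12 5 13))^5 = (0 7 17 4 13 14 11)(1 2 8 9 3 15)(5 12 6)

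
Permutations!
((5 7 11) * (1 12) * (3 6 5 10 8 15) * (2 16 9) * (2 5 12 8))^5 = ((1 8 15 3 6 12)(2 16 9 5 7 11 10))^5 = (1 12 6 3 15 8)(2 11 5 16 10 7 9)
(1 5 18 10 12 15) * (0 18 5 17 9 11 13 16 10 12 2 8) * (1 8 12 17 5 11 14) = (0 18 17 9 14 1 5 11 13 16 10 2 12 15 8) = [18, 5, 12, 3, 4, 11, 6, 7, 0, 14, 2, 13, 15, 16, 1, 8, 10, 9, 17]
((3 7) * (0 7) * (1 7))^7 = ((0 1 7 3))^7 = (0 3 7 1)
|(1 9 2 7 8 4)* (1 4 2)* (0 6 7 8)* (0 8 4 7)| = 4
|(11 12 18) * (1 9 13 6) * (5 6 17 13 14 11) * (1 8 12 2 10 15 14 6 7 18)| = 30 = |(1 9 6 8 12)(2 10 15 14 11)(5 7 18)(13 17)|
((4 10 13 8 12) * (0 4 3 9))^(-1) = (0 9 3 12 8 13 10 4)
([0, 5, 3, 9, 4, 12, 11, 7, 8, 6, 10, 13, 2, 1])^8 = (1 13 11 6 9 3 2 12 5)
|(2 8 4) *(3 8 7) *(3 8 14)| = |(2 7 8 4)(3 14)| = 4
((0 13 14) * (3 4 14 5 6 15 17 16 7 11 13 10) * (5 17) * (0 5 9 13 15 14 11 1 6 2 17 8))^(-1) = (0 8 13 9 15 11 4 3 10)(1 7 16 17 2 5 14 6)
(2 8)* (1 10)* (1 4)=(1 10 4)(2 8)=[0, 10, 8, 3, 1, 5, 6, 7, 2, 9, 4]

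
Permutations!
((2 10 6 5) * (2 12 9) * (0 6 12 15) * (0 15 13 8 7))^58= (15)(0 8 5)(2 12)(6 7 13)(9 10)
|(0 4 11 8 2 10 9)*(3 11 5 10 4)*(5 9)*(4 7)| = 8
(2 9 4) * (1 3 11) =(1 3 11)(2 9 4) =[0, 3, 9, 11, 2, 5, 6, 7, 8, 4, 10, 1]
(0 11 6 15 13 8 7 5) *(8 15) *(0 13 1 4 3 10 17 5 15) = [11, 4, 2, 10, 3, 13, 8, 15, 7, 9, 17, 6, 12, 0, 14, 1, 16, 5] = (0 11 6 8 7 15 1 4 3 10 17 5 13)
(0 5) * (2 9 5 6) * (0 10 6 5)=(0 5 10 6 2 9)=[5, 1, 9, 3, 4, 10, 2, 7, 8, 0, 6]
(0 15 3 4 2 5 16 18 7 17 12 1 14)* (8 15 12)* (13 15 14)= [12, 13, 5, 4, 2, 16, 6, 17, 14, 9, 10, 11, 1, 15, 0, 3, 18, 8, 7]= (0 12 1 13 15 3 4 2 5 16 18 7 17 8 14)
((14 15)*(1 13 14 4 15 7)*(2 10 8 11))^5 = ((1 13 14 7)(2 10 8 11)(4 15))^5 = (1 13 14 7)(2 10 8 11)(4 15)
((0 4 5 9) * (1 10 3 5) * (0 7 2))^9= (10)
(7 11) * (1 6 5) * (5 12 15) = (1 6 12 15 5)(7 11) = [0, 6, 2, 3, 4, 1, 12, 11, 8, 9, 10, 7, 15, 13, 14, 5]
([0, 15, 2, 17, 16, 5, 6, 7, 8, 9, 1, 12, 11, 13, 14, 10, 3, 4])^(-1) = [0, 10, 2, 16, 17, 5, 6, 7, 8, 9, 15, 12, 11, 13, 14, 1, 4, 3]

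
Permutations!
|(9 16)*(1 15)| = 2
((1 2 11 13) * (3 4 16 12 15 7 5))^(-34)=((1 2 11 13)(3 4 16 12 15 7 5))^(-34)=(1 11)(2 13)(3 4 16 12 15 7 5)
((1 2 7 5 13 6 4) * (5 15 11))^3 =(1 15 13)(2 11 6)(4 7 5)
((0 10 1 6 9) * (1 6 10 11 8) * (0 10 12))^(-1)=((0 11 8 1 12)(6 9 10))^(-1)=(0 12 1 8 11)(6 10 9)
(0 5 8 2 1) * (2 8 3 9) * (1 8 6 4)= [5, 0, 8, 9, 1, 3, 4, 7, 6, 2]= (0 5 3 9 2 8 6 4 1)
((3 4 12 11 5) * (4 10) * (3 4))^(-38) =(4 11)(5 12)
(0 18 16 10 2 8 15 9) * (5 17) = (0 18 16 10 2 8 15 9)(5 17) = [18, 1, 8, 3, 4, 17, 6, 7, 15, 0, 2, 11, 12, 13, 14, 9, 10, 5, 16]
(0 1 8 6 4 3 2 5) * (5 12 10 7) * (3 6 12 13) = [1, 8, 13, 2, 6, 0, 4, 5, 12, 9, 7, 11, 10, 3] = (0 1 8 12 10 7 5)(2 13 3)(4 6)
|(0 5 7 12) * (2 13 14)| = 12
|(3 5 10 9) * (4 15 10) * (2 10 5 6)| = 15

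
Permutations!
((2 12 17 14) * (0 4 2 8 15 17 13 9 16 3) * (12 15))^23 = ((0 4 2 15 17 14 8 12 13 9 16 3))^23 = (0 3 16 9 13 12 8 14 17 15 2 4)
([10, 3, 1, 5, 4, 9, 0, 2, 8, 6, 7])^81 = [0, 1, 2, 3, 4, 5, 6, 7, 8, 9, 10]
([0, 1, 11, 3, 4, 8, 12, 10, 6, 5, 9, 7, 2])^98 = [0, 1, 12, 3, 4, 9, 8, 11, 5, 10, 7, 2, 6]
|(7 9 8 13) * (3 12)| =4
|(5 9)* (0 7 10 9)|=5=|(0 7 10 9 5)|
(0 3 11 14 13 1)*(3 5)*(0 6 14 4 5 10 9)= (0 10 9)(1 6 14 13)(3 11 4 5)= [10, 6, 2, 11, 5, 3, 14, 7, 8, 0, 9, 4, 12, 1, 13]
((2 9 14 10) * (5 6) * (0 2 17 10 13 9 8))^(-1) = (0 8 2)(5 6)(9 13 14)(10 17)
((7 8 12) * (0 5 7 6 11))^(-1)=(0 11 6 12 8 7 5)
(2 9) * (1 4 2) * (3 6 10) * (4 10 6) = [0, 10, 9, 4, 2, 5, 6, 7, 8, 1, 3] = (1 10 3 4 2 9)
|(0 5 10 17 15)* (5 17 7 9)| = |(0 17 15)(5 10 7 9)| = 12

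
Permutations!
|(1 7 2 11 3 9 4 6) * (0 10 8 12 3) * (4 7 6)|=|(0 10 8 12 3 9 7 2 11)(1 6)|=18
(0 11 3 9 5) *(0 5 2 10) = (0 11 3 9 2 10) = [11, 1, 10, 9, 4, 5, 6, 7, 8, 2, 0, 3]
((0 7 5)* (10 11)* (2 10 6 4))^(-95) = (11)(0 7 5) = ((0 7 5)(2 10 11 6 4))^(-95)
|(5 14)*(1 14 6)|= 4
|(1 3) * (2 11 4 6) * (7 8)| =|(1 3)(2 11 4 6)(7 8)| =4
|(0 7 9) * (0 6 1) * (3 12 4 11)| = |(0 7 9 6 1)(3 12 4 11)| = 20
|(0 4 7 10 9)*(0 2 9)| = 4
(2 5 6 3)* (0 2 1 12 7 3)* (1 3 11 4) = (0 2 5 6)(1 12 7 11 4) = [2, 12, 5, 3, 1, 6, 0, 11, 8, 9, 10, 4, 7]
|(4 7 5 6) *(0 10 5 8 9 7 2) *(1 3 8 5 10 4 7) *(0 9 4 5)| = 12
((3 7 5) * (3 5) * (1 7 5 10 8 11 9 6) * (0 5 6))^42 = (11)(1 3)(6 7)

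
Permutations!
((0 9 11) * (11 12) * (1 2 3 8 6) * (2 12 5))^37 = (0 1 3 9 12 8 5 11 6 2)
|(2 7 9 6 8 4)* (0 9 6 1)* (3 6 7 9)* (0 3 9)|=8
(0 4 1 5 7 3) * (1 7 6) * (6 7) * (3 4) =(0 3)(1 5 7 4 6) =[3, 5, 2, 0, 6, 7, 1, 4]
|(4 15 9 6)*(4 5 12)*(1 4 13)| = 8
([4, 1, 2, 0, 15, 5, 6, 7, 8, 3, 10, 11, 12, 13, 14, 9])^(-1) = [3, 1, 2, 9, 0, 5, 6, 7, 8, 15, 10, 11, 12, 13, 14, 4]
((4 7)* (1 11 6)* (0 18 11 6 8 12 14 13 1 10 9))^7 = (0 1 8 9 13 11 10 14 18 6 12)(4 7) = ((0 18 11 8 12 14 13 1 6 10 9)(4 7))^7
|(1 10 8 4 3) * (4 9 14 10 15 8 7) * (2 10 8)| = |(1 15 2 10 7 4 3)(8 9 14)| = 21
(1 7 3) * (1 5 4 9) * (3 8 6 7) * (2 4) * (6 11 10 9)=(1 3 5 2 4 6 7 8 11 10 9)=[0, 3, 4, 5, 6, 2, 7, 8, 11, 1, 9, 10]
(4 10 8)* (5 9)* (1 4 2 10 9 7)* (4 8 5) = [0, 8, 10, 3, 9, 7, 6, 1, 2, 4, 5] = (1 8 2 10 5 7)(4 9)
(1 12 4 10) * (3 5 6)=(1 12 4 10)(3 5 6)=[0, 12, 2, 5, 10, 6, 3, 7, 8, 9, 1, 11, 4]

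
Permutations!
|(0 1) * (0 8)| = |(0 1 8)| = 3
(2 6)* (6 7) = (2 7 6) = [0, 1, 7, 3, 4, 5, 2, 6]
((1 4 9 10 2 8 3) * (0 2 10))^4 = (10)(0 1 2 4 8 9 3) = ((10)(0 2 8 3 1 4 9))^4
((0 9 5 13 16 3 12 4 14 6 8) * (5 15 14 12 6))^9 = (0 8 6 3 16 13 5 14 15 9)(4 12)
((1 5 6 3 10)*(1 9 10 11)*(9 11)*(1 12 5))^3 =((3 9 10 11 12 5 6))^3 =(3 11 6 10 5 9 12)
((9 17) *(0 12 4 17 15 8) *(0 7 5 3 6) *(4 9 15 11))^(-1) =((0 12 9 11 4 17 15 8 7 5 3 6))^(-1) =(0 6 3 5 7 8 15 17 4 11 9 12)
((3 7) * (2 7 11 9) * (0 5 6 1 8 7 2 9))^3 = (0 1 3 5 8 11 6 7)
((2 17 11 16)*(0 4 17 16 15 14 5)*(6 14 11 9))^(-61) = (0 17 6 5 4 9 14)(2 16)(11 15)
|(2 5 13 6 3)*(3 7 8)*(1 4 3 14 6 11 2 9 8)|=|(1 4 3 9 8 14 6 7)(2 5 13 11)|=8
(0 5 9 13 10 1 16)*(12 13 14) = [5, 16, 2, 3, 4, 9, 6, 7, 8, 14, 1, 11, 13, 10, 12, 15, 0] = (0 5 9 14 12 13 10 1 16)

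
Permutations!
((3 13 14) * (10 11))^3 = (14)(10 11) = ((3 13 14)(10 11))^3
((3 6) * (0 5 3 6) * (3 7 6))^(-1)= ((0 5 7 6 3))^(-1)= (0 3 6 7 5)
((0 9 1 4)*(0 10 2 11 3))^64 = (11)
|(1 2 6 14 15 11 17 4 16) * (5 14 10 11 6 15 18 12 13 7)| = |(1 2 15 6 10 11 17 4 16)(5 14 18 12 13 7)| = 18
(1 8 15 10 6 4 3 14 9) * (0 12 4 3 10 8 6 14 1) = (0 12 4 10 14 9)(1 6 3)(8 15) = [12, 6, 2, 1, 10, 5, 3, 7, 15, 0, 14, 11, 4, 13, 9, 8]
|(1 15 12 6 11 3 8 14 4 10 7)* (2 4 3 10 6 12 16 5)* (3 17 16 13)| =15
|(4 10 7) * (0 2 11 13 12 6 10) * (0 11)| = 14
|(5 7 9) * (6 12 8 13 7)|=|(5 6 12 8 13 7 9)|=7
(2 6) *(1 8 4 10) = (1 8 4 10)(2 6) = [0, 8, 6, 3, 10, 5, 2, 7, 4, 9, 1]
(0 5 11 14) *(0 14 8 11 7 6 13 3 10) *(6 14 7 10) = (0 5 10)(3 6 13)(7 14)(8 11) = [5, 1, 2, 6, 4, 10, 13, 14, 11, 9, 0, 8, 12, 3, 7]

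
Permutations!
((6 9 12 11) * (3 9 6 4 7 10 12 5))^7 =((3 9 5)(4 7 10 12 11))^7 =(3 9 5)(4 10 11 7 12)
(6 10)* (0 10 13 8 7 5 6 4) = [10, 1, 2, 3, 0, 6, 13, 5, 7, 9, 4, 11, 12, 8] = (0 10 4)(5 6 13 8 7)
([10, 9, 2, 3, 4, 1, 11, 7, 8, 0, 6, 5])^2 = [6, 0, 2, 3, 4, 9, 5, 7, 8, 10, 11, 1]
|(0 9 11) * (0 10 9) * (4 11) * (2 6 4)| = 6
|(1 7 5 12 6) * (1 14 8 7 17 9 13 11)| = |(1 17 9 13 11)(5 12 6 14 8 7)| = 30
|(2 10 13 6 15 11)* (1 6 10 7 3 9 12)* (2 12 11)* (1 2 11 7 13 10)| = 21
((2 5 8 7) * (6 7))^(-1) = ((2 5 8 6 7))^(-1) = (2 7 6 8 5)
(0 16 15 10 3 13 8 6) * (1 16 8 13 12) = [8, 16, 2, 12, 4, 5, 0, 7, 6, 9, 3, 11, 1, 13, 14, 10, 15] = (0 8 6)(1 16 15 10 3 12)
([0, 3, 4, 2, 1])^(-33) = [0, 4, 3, 1, 2]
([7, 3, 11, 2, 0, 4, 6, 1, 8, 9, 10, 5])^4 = [2, 5, 0, 4, 3, 1, 6, 11, 8, 9, 10, 7]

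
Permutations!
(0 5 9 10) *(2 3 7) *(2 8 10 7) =(0 5 9 7 8 10)(2 3) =[5, 1, 3, 2, 4, 9, 6, 8, 10, 7, 0]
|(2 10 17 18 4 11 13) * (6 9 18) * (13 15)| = |(2 10 17 6 9 18 4 11 15 13)| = 10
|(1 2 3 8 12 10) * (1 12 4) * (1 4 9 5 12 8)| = 15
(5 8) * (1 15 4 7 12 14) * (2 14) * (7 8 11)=(1 15 4 8 5 11 7 12 2 14)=[0, 15, 14, 3, 8, 11, 6, 12, 5, 9, 10, 7, 2, 13, 1, 4]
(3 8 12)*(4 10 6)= (3 8 12)(4 10 6)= [0, 1, 2, 8, 10, 5, 4, 7, 12, 9, 6, 11, 3]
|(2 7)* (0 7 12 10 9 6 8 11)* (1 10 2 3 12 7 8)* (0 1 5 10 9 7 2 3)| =18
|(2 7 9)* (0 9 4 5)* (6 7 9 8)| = 6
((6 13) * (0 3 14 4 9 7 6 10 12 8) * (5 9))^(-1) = (0 8 12 10 13 6 7 9 5 4 14 3)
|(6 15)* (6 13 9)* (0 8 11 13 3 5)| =9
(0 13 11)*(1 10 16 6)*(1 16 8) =(0 13 11)(1 10 8)(6 16) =[13, 10, 2, 3, 4, 5, 16, 7, 1, 9, 8, 0, 12, 11, 14, 15, 6]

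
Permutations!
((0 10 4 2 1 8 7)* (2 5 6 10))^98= (0 8 2 7 1)(4 6)(5 10)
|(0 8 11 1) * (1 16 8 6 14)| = |(0 6 14 1)(8 11 16)| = 12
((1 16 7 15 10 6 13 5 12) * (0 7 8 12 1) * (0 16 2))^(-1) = (0 2 1 5 13 6 10 15 7)(8 16 12)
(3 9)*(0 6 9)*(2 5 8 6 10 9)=[10, 1, 5, 0, 4, 8, 2, 7, 6, 3, 9]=(0 10 9 3)(2 5 8 6)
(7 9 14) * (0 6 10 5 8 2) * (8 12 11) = (0 6 10 5 12 11 8 2)(7 9 14) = [6, 1, 0, 3, 4, 12, 10, 9, 2, 14, 5, 8, 11, 13, 7]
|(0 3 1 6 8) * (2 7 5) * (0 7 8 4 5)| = 9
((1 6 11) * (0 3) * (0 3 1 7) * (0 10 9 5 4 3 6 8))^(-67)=(0 8 1)(3 9 11 4 10 6 5 7)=((0 1 8)(3 6 11 7 10 9 5 4))^(-67)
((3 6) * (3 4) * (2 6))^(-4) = (6)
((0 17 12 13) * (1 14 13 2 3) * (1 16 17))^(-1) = ((0 1 14 13)(2 3 16 17 12))^(-1) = (0 13 14 1)(2 12 17 16 3)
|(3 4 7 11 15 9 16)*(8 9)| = 8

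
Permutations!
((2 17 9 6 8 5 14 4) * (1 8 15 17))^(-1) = (1 2 4 14 5 8)(6 9 17 15)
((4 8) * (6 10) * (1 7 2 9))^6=(10)(1 2)(7 9)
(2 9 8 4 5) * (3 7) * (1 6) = [0, 6, 9, 7, 5, 2, 1, 3, 4, 8] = (1 6)(2 9 8 4 5)(3 7)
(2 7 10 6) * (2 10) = (2 7)(6 10) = [0, 1, 7, 3, 4, 5, 10, 2, 8, 9, 6]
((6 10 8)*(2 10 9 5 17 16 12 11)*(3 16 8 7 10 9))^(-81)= (2 11 12 16 3 6 8 17 5 9)(7 10)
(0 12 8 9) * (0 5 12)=[0, 1, 2, 3, 4, 12, 6, 7, 9, 5, 10, 11, 8]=(5 12 8 9)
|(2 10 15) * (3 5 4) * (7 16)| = 6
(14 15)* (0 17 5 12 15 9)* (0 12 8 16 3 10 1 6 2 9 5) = (0 17)(1 6 2 9 12 15 14 5 8 16 3 10) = [17, 6, 9, 10, 4, 8, 2, 7, 16, 12, 1, 11, 15, 13, 5, 14, 3, 0]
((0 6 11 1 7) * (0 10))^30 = (11)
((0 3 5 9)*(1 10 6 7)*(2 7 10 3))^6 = (10)(0 9 5 3 1 7 2)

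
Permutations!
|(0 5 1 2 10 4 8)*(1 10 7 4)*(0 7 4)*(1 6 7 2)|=|(0 5 10 6 7)(2 4 8)|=15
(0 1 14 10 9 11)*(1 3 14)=[3, 1, 2, 14, 4, 5, 6, 7, 8, 11, 9, 0, 12, 13, 10]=(0 3 14 10 9 11)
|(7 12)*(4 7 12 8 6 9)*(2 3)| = 10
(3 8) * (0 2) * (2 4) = [4, 1, 0, 8, 2, 5, 6, 7, 3] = (0 4 2)(3 8)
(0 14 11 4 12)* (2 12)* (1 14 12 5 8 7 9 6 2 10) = (0 12)(1 14 11 4 10)(2 5 8 7 9 6) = [12, 14, 5, 3, 10, 8, 2, 9, 7, 6, 1, 4, 0, 13, 11]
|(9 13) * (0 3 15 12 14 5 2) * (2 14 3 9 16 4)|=6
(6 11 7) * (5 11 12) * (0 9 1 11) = (0 9 1 11 7 6 12 5) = [9, 11, 2, 3, 4, 0, 12, 6, 8, 1, 10, 7, 5]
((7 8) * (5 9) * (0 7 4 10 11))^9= (0 4)(5 9)(7 10)(8 11)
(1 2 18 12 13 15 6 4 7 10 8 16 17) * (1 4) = (1 2 18 12 13 15 6)(4 7 10 8 16 17) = [0, 2, 18, 3, 7, 5, 1, 10, 16, 9, 8, 11, 13, 15, 14, 6, 17, 4, 12]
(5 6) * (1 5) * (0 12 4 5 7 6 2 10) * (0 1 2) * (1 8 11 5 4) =[12, 7, 10, 3, 4, 0, 2, 6, 11, 9, 8, 5, 1] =(0 12 1 7 6 2 10 8 11 5)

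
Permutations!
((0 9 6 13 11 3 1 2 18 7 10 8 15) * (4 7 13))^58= ((0 9 6 4 7 10 8 15)(1 2 18 13 11 3))^58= (0 6 7 8)(1 11 18)(2 3 13)(4 10 15 9)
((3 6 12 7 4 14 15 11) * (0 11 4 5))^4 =(0 12 11 7 3 5 6)(4 14 15)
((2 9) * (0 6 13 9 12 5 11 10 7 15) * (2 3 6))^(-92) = (0 11)(2 10)(5 15)(7 12)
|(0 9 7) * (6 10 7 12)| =6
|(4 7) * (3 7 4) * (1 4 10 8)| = |(1 4 10 8)(3 7)| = 4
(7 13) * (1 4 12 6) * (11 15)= [0, 4, 2, 3, 12, 5, 1, 13, 8, 9, 10, 15, 6, 7, 14, 11]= (1 4 12 6)(7 13)(11 15)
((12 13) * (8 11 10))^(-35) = ((8 11 10)(12 13))^(-35) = (8 11 10)(12 13)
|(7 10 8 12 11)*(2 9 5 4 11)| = 9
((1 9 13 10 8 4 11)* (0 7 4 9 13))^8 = ((0 7 4 11 1 13 10 8 9))^8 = (0 9 8 10 13 1 11 4 7)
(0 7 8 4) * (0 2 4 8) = (8)(0 7)(2 4) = [7, 1, 4, 3, 2, 5, 6, 0, 8]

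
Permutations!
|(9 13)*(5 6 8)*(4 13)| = 3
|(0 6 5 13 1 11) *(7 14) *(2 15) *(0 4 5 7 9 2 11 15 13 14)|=9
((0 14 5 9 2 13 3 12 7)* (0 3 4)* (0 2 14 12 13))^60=(14)(0 13 12 4 7 2 3)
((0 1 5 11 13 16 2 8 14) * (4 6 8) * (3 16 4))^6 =(16)(0 6 11)(1 8 13)(4 5 14)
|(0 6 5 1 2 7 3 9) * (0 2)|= |(0 6 5 1)(2 7 3 9)|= 4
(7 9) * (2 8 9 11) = (2 8 9 7 11) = [0, 1, 8, 3, 4, 5, 6, 11, 9, 7, 10, 2]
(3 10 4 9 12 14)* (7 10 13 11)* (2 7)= (2 7 10 4 9 12 14 3 13 11)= [0, 1, 7, 13, 9, 5, 6, 10, 8, 12, 4, 2, 14, 11, 3]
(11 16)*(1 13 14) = (1 13 14)(11 16) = [0, 13, 2, 3, 4, 5, 6, 7, 8, 9, 10, 16, 12, 14, 1, 15, 11]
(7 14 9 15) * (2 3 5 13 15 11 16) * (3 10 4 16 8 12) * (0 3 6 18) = [3, 1, 10, 5, 16, 13, 18, 14, 12, 11, 4, 8, 6, 15, 9, 7, 2, 17, 0] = (0 3 5 13 15 7 14 9 11 8 12 6 18)(2 10 4 16)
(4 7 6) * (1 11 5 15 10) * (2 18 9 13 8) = [0, 11, 18, 3, 7, 15, 4, 6, 2, 13, 1, 5, 12, 8, 14, 10, 16, 17, 9] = (1 11 5 15 10)(2 18 9 13 8)(4 7 6)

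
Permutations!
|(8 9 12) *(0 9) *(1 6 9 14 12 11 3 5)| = |(0 14 12 8)(1 6 9 11 3 5)| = 12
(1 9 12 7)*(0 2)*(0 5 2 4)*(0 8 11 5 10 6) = (0 4 8 11 5 2 10 6)(1 9 12 7) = [4, 9, 10, 3, 8, 2, 0, 1, 11, 12, 6, 5, 7]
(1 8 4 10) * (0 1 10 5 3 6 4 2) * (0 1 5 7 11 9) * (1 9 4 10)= (0 5 3 6 10 1 8 2 9)(4 7 11)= [5, 8, 9, 6, 7, 3, 10, 11, 2, 0, 1, 4]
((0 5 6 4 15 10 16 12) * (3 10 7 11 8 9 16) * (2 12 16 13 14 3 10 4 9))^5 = (16)(0 14 11 5 3 8 6 4 2 9 15 12 13 7)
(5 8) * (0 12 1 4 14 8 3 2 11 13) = (0 12 1 4 14 8 5 3 2 11 13) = [12, 4, 11, 2, 14, 3, 6, 7, 5, 9, 10, 13, 1, 0, 8]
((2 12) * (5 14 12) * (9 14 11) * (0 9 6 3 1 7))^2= (0 14 2 11 3 7 9 12 5 6 1)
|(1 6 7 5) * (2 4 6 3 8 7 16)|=|(1 3 8 7 5)(2 4 6 16)|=20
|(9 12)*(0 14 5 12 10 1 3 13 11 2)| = 11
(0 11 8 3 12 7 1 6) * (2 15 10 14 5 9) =(0 11 8 3 12 7 1 6)(2 15 10 14 5 9) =[11, 6, 15, 12, 4, 9, 0, 1, 3, 2, 14, 8, 7, 13, 5, 10]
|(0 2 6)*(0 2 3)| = |(0 3)(2 6)| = 2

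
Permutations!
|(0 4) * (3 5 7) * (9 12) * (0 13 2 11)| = |(0 4 13 2 11)(3 5 7)(9 12)| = 30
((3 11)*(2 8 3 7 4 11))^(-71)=(2 8 3)(4 11 7)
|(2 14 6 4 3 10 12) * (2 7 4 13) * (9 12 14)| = 10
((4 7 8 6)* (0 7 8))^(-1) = (0 7)(4 6 8)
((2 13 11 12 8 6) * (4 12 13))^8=((2 4 12 8 6)(11 13))^8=(13)(2 8 4 6 12)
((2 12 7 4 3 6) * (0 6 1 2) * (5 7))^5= (0 6)(1 4 5 2 3 7 12)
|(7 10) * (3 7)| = |(3 7 10)| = 3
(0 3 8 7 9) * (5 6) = [3, 1, 2, 8, 4, 6, 5, 9, 7, 0] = (0 3 8 7 9)(5 6)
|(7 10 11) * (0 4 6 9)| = 12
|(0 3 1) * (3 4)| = 4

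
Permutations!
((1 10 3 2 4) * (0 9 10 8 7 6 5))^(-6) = (0 4 5 2 6 3 7 10 8 9 1)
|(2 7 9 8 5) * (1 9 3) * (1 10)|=8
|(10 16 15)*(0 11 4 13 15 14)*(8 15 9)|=10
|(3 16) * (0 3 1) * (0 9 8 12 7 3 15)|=|(0 15)(1 9 8 12 7 3 16)|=14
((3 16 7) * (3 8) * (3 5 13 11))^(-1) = (3 11 13 5 8 7 16)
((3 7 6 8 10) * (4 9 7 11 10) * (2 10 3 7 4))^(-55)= (3 11)(4 9)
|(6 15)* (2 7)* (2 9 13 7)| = |(6 15)(7 9 13)| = 6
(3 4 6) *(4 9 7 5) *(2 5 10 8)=(2 5 4 6 3 9 7 10 8)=[0, 1, 5, 9, 6, 4, 3, 10, 2, 7, 8]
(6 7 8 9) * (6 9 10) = (6 7 8 10) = [0, 1, 2, 3, 4, 5, 7, 8, 10, 9, 6]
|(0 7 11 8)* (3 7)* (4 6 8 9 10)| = 9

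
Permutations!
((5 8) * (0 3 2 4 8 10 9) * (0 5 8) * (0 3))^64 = ((2 4 3)(5 10 9))^64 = (2 4 3)(5 10 9)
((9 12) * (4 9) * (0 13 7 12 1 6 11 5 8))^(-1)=(0 8 5 11 6 1 9 4 12 7 13)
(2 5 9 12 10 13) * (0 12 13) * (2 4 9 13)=(0 12 10)(2 5 13 4 9)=[12, 1, 5, 3, 9, 13, 6, 7, 8, 2, 0, 11, 10, 4]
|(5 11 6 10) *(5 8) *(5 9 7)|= |(5 11 6 10 8 9 7)|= 7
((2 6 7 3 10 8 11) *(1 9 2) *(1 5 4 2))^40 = ((1 9)(2 6 7 3 10 8 11 5 4))^40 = (2 10 4 3 5 7 11 6 8)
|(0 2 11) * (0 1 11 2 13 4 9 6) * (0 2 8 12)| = |(0 13 4 9 6 2 8 12)(1 11)| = 8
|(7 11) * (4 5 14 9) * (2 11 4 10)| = |(2 11 7 4 5 14 9 10)| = 8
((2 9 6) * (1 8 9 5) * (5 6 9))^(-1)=(9)(1 5 8)(2 6)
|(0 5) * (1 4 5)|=|(0 1 4 5)|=4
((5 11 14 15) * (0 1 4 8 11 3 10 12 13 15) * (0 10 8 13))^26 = (0 4 15 3 11 10)(1 13 5 8 14 12) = ((0 1 4 13 15 5 3 8 11 14 10 12))^26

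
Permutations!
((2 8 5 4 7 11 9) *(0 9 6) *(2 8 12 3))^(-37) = (0 5 11 9 4 6 8 7)(2 3 12)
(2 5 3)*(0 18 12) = (0 18 12)(2 5 3) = [18, 1, 5, 2, 4, 3, 6, 7, 8, 9, 10, 11, 0, 13, 14, 15, 16, 17, 12]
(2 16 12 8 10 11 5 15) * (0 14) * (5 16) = (0 14)(2 5 15)(8 10 11 16 12) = [14, 1, 5, 3, 4, 15, 6, 7, 10, 9, 11, 16, 8, 13, 0, 2, 12]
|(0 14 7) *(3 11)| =6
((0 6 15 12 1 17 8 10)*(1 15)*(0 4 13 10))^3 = ((0 6 1 17 8)(4 13 10)(12 15))^3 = (0 17 6 8 1)(12 15)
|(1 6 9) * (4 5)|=6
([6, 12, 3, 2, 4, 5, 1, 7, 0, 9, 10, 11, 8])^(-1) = (0 8 12 1 6)(2 3)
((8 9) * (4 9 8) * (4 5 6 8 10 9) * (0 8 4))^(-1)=((0 8 10 9 5 6 4))^(-1)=(0 4 6 5 9 10 8)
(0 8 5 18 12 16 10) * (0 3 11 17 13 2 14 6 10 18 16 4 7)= (0 8 5 16 18 12 4 7)(2 14 6 10 3 11 17 13)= [8, 1, 14, 11, 7, 16, 10, 0, 5, 9, 3, 17, 4, 2, 6, 15, 18, 13, 12]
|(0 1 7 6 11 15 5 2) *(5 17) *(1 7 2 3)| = 10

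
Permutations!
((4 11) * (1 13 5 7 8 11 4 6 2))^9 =(1 13 5 7 8 11 6 2)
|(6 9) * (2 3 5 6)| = 5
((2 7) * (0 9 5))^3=((0 9 5)(2 7))^3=(9)(2 7)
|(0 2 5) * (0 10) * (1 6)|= |(0 2 5 10)(1 6)|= 4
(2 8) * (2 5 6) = (2 8 5 6) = [0, 1, 8, 3, 4, 6, 2, 7, 5]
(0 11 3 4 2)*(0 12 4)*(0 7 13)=[11, 1, 12, 7, 2, 5, 6, 13, 8, 9, 10, 3, 4, 0]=(0 11 3 7 13)(2 12 4)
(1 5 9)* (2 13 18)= (1 5 9)(2 13 18)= [0, 5, 13, 3, 4, 9, 6, 7, 8, 1, 10, 11, 12, 18, 14, 15, 16, 17, 2]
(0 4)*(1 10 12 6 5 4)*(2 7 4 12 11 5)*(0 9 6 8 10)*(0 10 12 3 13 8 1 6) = [6, 10, 7, 13, 9, 3, 2, 4, 12, 0, 11, 5, 1, 8] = (0 6 2 7 4 9)(1 10 11 5 3 13 8 12)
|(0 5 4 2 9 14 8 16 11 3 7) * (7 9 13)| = 6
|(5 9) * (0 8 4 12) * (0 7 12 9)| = 10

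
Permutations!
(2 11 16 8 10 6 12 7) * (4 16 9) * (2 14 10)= (2 11 9 4 16 8)(6 12 7 14 10)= [0, 1, 11, 3, 16, 5, 12, 14, 2, 4, 6, 9, 7, 13, 10, 15, 8]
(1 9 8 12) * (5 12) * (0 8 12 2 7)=[8, 9, 7, 3, 4, 2, 6, 0, 5, 12, 10, 11, 1]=(0 8 5 2 7)(1 9 12)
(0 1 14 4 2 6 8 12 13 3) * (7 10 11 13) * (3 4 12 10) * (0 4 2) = (0 1 14 12 7 3 4)(2 6 8 10 11 13) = [1, 14, 6, 4, 0, 5, 8, 3, 10, 9, 11, 13, 7, 2, 12]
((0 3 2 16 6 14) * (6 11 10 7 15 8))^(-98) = (0 3 2 16 11 10 7 15 8 6 14)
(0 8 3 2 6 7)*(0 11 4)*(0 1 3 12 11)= (0 8 12 11 4 1 3 2 6 7)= [8, 3, 6, 2, 1, 5, 7, 0, 12, 9, 10, 4, 11]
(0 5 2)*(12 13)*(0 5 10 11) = [10, 1, 5, 3, 4, 2, 6, 7, 8, 9, 11, 0, 13, 12] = (0 10 11)(2 5)(12 13)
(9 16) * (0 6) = [6, 1, 2, 3, 4, 5, 0, 7, 8, 16, 10, 11, 12, 13, 14, 15, 9] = (0 6)(9 16)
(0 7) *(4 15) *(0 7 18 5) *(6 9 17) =(0 18 5)(4 15)(6 9 17) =[18, 1, 2, 3, 15, 0, 9, 7, 8, 17, 10, 11, 12, 13, 14, 4, 16, 6, 5]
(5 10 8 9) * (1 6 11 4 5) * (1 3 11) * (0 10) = [10, 6, 2, 11, 5, 0, 1, 7, 9, 3, 8, 4] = (0 10 8 9 3 11 4 5)(1 6)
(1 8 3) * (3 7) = (1 8 7 3) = [0, 8, 2, 1, 4, 5, 6, 3, 7]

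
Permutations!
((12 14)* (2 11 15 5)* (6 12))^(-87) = ((2 11 15 5)(6 12 14))^(-87) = (2 11 15 5)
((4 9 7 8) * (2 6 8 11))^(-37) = (2 7 4 6 11 9 8)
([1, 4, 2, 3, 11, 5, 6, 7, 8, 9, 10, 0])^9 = [1, 4, 2, 3, 11, 5, 6, 7, 8, 9, 10, 0]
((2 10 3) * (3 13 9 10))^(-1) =(2 3)(9 13 10)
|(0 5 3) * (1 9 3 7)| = |(0 5 7 1 9 3)| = 6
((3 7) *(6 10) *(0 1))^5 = (0 1)(3 7)(6 10)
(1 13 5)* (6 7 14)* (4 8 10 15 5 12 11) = (1 13 12 11 4 8 10 15 5)(6 7 14) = [0, 13, 2, 3, 8, 1, 7, 14, 10, 9, 15, 4, 11, 12, 6, 5]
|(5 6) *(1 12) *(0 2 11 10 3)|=10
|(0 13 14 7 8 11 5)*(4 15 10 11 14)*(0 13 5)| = 21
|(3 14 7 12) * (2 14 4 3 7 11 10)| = |(2 14 11 10)(3 4)(7 12)| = 4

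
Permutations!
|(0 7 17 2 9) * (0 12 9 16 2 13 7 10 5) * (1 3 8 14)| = |(0 10 5)(1 3 8 14)(2 16)(7 17 13)(9 12)| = 12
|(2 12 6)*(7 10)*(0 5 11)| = |(0 5 11)(2 12 6)(7 10)| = 6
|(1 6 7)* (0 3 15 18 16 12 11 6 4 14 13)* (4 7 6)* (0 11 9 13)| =|(0 3 15 18 16 12 9 13 11 4 14)(1 7)| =22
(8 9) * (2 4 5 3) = (2 4 5 3)(8 9) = [0, 1, 4, 2, 5, 3, 6, 7, 9, 8]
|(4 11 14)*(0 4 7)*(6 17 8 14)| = 8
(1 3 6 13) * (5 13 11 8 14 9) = (1 3 6 11 8 14 9 5 13) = [0, 3, 2, 6, 4, 13, 11, 7, 14, 5, 10, 8, 12, 1, 9]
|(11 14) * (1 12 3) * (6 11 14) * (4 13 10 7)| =|(14)(1 12 3)(4 13 10 7)(6 11)| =12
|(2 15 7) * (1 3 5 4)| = 12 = |(1 3 5 4)(2 15 7)|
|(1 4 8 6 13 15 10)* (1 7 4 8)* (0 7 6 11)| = |(0 7 4 1 8 11)(6 13 15 10)| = 12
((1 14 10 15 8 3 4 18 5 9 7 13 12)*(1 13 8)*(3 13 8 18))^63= (1 15 10 14)(3 4)(5 18 7 9)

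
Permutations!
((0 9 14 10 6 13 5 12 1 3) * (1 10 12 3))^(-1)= ((0 9 14 12 10 6 13 5 3))^(-1)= (0 3 5 13 6 10 12 14 9)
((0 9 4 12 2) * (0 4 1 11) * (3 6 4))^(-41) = (0 11 1 9)(2 12 4 6 3)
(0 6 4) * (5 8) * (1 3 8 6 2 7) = [2, 3, 7, 8, 0, 6, 4, 1, 5] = (0 2 7 1 3 8 5 6 4)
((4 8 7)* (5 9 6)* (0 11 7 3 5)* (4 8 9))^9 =(11)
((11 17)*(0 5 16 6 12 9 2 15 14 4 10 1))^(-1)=(0 1 10 4 14 15 2 9 12 6 16 5)(11 17)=((0 5 16 6 12 9 2 15 14 4 10 1)(11 17))^(-1)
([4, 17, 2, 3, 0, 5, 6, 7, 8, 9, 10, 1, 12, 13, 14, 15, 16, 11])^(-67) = (0 4)(1 11 17)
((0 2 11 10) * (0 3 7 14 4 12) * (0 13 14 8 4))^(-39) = (0 7 14 3 13 10 12 11 4 2 8)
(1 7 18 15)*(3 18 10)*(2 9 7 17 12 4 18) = [0, 17, 9, 2, 18, 5, 6, 10, 8, 7, 3, 11, 4, 13, 14, 1, 16, 12, 15] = (1 17 12 4 18 15)(2 9 7 10 3)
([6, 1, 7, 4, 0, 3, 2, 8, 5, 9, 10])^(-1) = (10)(0 4 3 5 8 7 2 6)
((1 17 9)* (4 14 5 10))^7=((1 17 9)(4 14 5 10))^7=(1 17 9)(4 10 5 14)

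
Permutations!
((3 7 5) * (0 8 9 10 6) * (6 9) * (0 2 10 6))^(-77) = ((0 8)(2 10 9 6)(3 7 5))^(-77) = (0 8)(2 6 9 10)(3 7 5)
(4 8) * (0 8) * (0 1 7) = (0 8 4 1 7) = [8, 7, 2, 3, 1, 5, 6, 0, 4]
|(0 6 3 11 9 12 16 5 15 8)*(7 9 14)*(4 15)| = |(0 6 3 11 14 7 9 12 16 5 4 15 8)| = 13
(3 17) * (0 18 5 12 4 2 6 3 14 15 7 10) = (0 18 5 12 4 2 6 3 17 14 15 7 10) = [18, 1, 6, 17, 2, 12, 3, 10, 8, 9, 0, 11, 4, 13, 15, 7, 16, 14, 5]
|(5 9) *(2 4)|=|(2 4)(5 9)|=2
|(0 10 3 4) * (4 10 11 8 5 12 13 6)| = 8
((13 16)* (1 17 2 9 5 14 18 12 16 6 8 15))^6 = (1 18 15 14 8 5 6 9 13 2 16 17 12)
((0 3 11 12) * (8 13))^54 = (13)(0 11)(3 12)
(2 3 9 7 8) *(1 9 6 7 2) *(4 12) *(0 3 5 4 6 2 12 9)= (0 3 2 5 4 9 12 6 7 8 1)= [3, 0, 5, 2, 9, 4, 7, 8, 1, 12, 10, 11, 6]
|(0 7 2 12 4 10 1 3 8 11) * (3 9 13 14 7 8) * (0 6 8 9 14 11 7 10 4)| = 9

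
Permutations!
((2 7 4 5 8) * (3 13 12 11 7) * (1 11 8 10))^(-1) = (1 10 5 4 7 11)(2 8 12 13 3)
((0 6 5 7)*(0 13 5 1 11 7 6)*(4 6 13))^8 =((1 11 7 4 6)(5 13))^8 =(13)(1 4 11 6 7)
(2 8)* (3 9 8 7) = (2 7 3 9 8) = [0, 1, 7, 9, 4, 5, 6, 3, 2, 8]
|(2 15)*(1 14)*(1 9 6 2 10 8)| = |(1 14 9 6 2 15 10 8)| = 8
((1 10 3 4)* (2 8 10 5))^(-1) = (1 4 3 10 8 2 5)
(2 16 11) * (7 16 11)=(2 11)(7 16)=[0, 1, 11, 3, 4, 5, 6, 16, 8, 9, 10, 2, 12, 13, 14, 15, 7]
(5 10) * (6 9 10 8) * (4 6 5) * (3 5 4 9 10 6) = (3 5 8 4)(6 10 9) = [0, 1, 2, 5, 3, 8, 10, 7, 4, 6, 9]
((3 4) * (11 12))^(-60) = (12)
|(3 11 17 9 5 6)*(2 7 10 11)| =9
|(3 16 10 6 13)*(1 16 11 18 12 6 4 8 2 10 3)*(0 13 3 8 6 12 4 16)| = 60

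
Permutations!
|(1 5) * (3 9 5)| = |(1 3 9 5)| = 4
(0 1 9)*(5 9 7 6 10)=[1, 7, 2, 3, 4, 9, 10, 6, 8, 0, 5]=(0 1 7 6 10 5 9)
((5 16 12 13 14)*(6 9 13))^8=(5 16 12 6 9 13 14)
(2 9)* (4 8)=[0, 1, 9, 3, 8, 5, 6, 7, 4, 2]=(2 9)(4 8)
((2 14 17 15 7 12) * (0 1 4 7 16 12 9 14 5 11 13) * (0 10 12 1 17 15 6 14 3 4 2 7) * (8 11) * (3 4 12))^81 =(0 8)(1 7)(2 9)(3 15)(4 5)(6 13)(10 14)(11 17)(12 16)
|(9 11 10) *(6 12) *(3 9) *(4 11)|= 10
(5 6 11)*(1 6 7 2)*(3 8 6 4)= [0, 4, 1, 8, 3, 7, 11, 2, 6, 9, 10, 5]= (1 4 3 8 6 11 5 7 2)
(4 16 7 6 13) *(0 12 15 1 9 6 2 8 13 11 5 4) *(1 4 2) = (0 12 15 4 16 7 1 9 6 11 5 2 8 13) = [12, 9, 8, 3, 16, 2, 11, 1, 13, 6, 10, 5, 15, 0, 14, 4, 7]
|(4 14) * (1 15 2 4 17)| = 6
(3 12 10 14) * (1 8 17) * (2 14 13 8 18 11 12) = (1 18 11 12 10 13 8 17)(2 14 3) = [0, 18, 14, 2, 4, 5, 6, 7, 17, 9, 13, 12, 10, 8, 3, 15, 16, 1, 11]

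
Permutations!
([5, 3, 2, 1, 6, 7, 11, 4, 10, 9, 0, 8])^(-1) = (0 10 8 11 6 4 7 5)(1 3)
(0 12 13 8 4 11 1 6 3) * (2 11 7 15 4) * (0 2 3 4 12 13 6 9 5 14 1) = (0 13 8 3 2 11)(1 9 5 14)(4 7 15 12 6) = [13, 9, 11, 2, 7, 14, 4, 15, 3, 5, 10, 0, 6, 8, 1, 12]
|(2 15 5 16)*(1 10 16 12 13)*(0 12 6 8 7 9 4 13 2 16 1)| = 22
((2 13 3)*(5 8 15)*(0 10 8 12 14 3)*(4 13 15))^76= (0 10 8 4 13)(2 14 5)(3 12 15)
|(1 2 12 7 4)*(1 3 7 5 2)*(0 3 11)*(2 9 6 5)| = 30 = |(0 3 7 4 11)(2 12)(5 9 6)|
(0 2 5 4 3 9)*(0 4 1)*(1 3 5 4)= (0 2 4 5 3 9 1)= [2, 0, 4, 9, 5, 3, 6, 7, 8, 1]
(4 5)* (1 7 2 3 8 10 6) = [0, 7, 3, 8, 5, 4, 1, 2, 10, 9, 6] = (1 7 2 3 8 10 6)(4 5)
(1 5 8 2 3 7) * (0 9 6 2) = (0 9 6 2 3 7 1 5 8) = [9, 5, 3, 7, 4, 8, 2, 1, 0, 6]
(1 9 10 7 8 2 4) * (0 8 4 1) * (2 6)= (0 8 6 2 1 9 10 7 4)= [8, 9, 1, 3, 0, 5, 2, 4, 6, 10, 7]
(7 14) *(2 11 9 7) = (2 11 9 7 14) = [0, 1, 11, 3, 4, 5, 6, 14, 8, 7, 10, 9, 12, 13, 2]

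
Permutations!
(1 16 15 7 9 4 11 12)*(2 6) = (1 16 15 7 9 4 11 12)(2 6) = [0, 16, 6, 3, 11, 5, 2, 9, 8, 4, 10, 12, 1, 13, 14, 7, 15]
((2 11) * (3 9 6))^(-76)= (11)(3 6 9)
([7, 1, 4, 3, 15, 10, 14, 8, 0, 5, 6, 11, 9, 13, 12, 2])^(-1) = (0 8 7)(2 15 4)(5 9 12 14 6 10)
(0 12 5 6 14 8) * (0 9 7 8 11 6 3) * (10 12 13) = (0 13 10 12 5 3)(6 14 11)(7 8 9) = [13, 1, 2, 0, 4, 3, 14, 8, 9, 7, 12, 6, 5, 10, 11]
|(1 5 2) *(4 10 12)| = 3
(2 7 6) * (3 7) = (2 3 7 6) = [0, 1, 3, 7, 4, 5, 2, 6]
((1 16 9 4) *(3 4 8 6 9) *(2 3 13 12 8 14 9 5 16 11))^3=(1 3 11 4 2)(5 12)(6 13)(8 16)(9 14)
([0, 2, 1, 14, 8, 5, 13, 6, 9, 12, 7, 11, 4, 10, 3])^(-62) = [0, 1, 2, 3, 9, 5, 10, 13, 12, 4, 6, 11, 8, 7, 14]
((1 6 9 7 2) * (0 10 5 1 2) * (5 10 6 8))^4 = ((10)(0 6 9 7)(1 8 5))^4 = (10)(1 8 5)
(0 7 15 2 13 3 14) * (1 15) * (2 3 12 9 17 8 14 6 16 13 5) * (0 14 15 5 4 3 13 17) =(0 7 1 5 2 4 3 6 16 17 8 15 13 12 9) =[7, 5, 4, 6, 3, 2, 16, 1, 15, 0, 10, 11, 9, 12, 14, 13, 17, 8]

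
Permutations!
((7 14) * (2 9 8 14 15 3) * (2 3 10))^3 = (2 14 10 8 15 9 7)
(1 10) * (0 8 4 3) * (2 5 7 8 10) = (0 10 1 2 5 7 8 4 3) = [10, 2, 5, 0, 3, 7, 6, 8, 4, 9, 1]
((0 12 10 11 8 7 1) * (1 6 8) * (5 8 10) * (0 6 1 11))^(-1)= ((0 12 5 8 7 1 6 10))^(-1)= (0 10 6 1 7 8 5 12)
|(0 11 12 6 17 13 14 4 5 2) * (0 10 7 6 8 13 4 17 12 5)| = 13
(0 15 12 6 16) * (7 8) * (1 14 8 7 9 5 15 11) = (0 11 1 14 8 9 5 15 12 6 16) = [11, 14, 2, 3, 4, 15, 16, 7, 9, 5, 10, 1, 6, 13, 8, 12, 0]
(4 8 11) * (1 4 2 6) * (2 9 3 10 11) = [0, 4, 6, 10, 8, 5, 1, 7, 2, 3, 11, 9] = (1 4 8 2 6)(3 10 11 9)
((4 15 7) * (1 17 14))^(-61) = ((1 17 14)(4 15 7))^(-61) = (1 14 17)(4 7 15)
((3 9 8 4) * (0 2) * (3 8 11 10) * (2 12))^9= (12)(3 9 11 10)(4 8)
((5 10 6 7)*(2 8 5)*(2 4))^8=(2 8 5 10 6 7 4)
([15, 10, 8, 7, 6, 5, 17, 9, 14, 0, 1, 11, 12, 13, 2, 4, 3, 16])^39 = (0 6 3)(1 10)(4 16 9)(7 15 17)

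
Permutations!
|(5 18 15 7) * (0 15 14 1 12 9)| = 9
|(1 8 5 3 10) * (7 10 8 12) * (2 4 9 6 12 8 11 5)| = 9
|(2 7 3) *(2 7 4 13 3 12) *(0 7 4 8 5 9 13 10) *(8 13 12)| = 11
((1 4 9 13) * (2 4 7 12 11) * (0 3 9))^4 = (0 1 2 9 12)(3 7 4 13 11)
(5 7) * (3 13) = [0, 1, 2, 13, 4, 7, 6, 5, 8, 9, 10, 11, 12, 3] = (3 13)(5 7)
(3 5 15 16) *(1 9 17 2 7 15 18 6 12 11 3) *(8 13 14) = (1 9 17 2 7 15 16)(3 5 18 6 12 11)(8 13 14) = [0, 9, 7, 5, 4, 18, 12, 15, 13, 17, 10, 3, 11, 14, 8, 16, 1, 2, 6]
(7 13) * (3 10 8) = [0, 1, 2, 10, 4, 5, 6, 13, 3, 9, 8, 11, 12, 7] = (3 10 8)(7 13)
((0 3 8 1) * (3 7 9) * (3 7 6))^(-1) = (0 1 8 3 6)(7 9) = ((0 6 3 8 1)(7 9))^(-1)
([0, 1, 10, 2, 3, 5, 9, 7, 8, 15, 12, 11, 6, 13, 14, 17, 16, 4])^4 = [0, 1, 9, 6, 12, 5, 4, 7, 8, 3, 15, 11, 17, 13, 14, 2, 16, 10]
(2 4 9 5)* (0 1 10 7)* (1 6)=(0 6 1 10 7)(2 4 9 5)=[6, 10, 4, 3, 9, 2, 1, 0, 8, 5, 7]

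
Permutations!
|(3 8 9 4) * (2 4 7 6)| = 7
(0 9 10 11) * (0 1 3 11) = (0 9 10)(1 3 11) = [9, 3, 2, 11, 4, 5, 6, 7, 8, 10, 0, 1]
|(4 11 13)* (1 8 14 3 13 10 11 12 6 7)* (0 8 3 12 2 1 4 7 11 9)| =24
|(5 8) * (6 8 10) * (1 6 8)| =6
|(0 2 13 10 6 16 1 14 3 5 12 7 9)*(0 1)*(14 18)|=|(0 2 13 10 6 16)(1 18 14 3 5 12 7 9)|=24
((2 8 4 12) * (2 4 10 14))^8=((2 8 10 14)(4 12))^8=(14)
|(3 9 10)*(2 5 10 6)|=|(2 5 10 3 9 6)|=6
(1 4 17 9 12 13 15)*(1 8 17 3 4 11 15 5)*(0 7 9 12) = (0 7 9)(1 11 15 8 17 12 13 5)(3 4) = [7, 11, 2, 4, 3, 1, 6, 9, 17, 0, 10, 15, 13, 5, 14, 8, 16, 12]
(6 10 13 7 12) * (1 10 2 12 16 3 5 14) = (1 10 13 7 16 3 5 14)(2 12 6) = [0, 10, 12, 5, 4, 14, 2, 16, 8, 9, 13, 11, 6, 7, 1, 15, 3]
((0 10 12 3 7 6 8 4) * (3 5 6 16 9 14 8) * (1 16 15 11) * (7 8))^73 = (0 10 12 5 6 3 8 4)(1 14 11 9 15 16 7)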